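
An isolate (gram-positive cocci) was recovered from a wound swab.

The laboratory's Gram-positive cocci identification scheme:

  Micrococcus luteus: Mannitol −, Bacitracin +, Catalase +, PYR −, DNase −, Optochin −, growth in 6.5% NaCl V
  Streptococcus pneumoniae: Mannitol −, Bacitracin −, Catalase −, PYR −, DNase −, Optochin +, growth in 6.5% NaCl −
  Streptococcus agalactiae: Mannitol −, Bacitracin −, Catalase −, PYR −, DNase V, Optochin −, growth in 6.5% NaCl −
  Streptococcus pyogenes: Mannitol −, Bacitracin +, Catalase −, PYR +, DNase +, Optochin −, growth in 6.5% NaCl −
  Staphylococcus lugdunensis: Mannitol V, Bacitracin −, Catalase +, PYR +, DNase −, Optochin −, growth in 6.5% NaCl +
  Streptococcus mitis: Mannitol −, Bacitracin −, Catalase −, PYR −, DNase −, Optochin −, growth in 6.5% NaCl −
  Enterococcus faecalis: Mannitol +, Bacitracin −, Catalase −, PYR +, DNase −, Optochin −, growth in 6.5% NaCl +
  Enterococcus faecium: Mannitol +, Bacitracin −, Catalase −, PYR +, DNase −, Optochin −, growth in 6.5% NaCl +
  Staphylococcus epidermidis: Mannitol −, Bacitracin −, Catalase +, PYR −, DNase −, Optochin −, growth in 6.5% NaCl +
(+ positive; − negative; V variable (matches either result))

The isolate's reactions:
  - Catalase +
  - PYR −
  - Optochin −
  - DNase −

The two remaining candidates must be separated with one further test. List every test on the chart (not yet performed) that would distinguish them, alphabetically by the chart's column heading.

PYR −: excludes Streptococcus pyogenes, Staphylococcus lugdunensis, Enterococcus faecalis, Enterococcus faecium — 5 left.
Optochin −: excludes Streptococcus pneumoniae — 4 left.
DNase −: all 4 remaining candidates are consistent.
Catalase +: excludes Streptococcus agalactiae, Streptococcus mitis — 2 left.
Two candidates remain: Micrococcus luteus and Staphylococcus epidermidis.
  Mannitol: − vs − — same for both, does not separate.
  Bacitracin: Micrococcus luteus +, Staphylococcus epidermidis − — discriminates.
  growth in 6.5% NaCl: V vs + — variable for at least one, does not separate.

Bacitracin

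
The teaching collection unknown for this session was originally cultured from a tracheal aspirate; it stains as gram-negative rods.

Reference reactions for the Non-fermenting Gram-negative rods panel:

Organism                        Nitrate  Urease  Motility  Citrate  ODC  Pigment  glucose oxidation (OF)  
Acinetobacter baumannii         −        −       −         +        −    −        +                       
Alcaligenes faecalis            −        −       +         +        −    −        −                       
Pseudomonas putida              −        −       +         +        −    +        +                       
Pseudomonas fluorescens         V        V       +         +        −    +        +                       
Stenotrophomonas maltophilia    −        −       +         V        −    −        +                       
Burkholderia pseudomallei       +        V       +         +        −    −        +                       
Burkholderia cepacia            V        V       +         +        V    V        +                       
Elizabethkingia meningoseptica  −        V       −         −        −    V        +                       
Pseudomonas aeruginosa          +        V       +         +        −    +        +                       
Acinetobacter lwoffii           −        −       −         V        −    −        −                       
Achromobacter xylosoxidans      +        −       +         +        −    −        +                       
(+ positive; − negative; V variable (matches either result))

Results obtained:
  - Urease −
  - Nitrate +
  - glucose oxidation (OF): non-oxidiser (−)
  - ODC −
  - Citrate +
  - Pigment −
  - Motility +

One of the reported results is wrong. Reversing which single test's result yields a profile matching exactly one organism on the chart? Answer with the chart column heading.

Nitrate

As reported, no row in the chart matches all 7 reactions.
Reversing Urease → still no organism matches.
Reversing Motility → still no organism matches.
Reversing Citrate → still no organism matches.
Reversing Pigment → still no organism matches.
Reversing Nitrate (to −) → unique match: Alcaligenes faecalis.
Reversing ODC → still no organism matches.
Reversing glucose oxidation (OF) → 3 organisms match (not unique).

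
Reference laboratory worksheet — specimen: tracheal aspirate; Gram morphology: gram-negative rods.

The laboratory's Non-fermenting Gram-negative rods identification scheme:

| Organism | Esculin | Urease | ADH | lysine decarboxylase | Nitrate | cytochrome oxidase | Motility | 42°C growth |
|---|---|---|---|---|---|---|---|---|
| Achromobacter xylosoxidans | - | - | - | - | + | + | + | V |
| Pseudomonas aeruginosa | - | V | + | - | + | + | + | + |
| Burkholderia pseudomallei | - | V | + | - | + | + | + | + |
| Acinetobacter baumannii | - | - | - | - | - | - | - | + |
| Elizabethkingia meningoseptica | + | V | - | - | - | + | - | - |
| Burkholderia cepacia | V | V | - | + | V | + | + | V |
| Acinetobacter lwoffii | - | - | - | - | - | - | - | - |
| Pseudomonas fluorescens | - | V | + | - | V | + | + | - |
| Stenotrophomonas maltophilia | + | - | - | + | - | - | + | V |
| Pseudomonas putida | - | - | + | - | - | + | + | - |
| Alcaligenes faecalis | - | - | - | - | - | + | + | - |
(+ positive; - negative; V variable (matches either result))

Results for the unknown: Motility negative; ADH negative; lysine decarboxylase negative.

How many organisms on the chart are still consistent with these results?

Motility -: excludes 8 organisms — 3 left.
ADH -: all 3 remaining candidates are consistent.
lysine decarboxylase -: all 3 remaining candidates are consistent.
Still consistent: Acinetobacter baumannii, Acinetobacter lwoffii, Elizabethkingia meningoseptica.

3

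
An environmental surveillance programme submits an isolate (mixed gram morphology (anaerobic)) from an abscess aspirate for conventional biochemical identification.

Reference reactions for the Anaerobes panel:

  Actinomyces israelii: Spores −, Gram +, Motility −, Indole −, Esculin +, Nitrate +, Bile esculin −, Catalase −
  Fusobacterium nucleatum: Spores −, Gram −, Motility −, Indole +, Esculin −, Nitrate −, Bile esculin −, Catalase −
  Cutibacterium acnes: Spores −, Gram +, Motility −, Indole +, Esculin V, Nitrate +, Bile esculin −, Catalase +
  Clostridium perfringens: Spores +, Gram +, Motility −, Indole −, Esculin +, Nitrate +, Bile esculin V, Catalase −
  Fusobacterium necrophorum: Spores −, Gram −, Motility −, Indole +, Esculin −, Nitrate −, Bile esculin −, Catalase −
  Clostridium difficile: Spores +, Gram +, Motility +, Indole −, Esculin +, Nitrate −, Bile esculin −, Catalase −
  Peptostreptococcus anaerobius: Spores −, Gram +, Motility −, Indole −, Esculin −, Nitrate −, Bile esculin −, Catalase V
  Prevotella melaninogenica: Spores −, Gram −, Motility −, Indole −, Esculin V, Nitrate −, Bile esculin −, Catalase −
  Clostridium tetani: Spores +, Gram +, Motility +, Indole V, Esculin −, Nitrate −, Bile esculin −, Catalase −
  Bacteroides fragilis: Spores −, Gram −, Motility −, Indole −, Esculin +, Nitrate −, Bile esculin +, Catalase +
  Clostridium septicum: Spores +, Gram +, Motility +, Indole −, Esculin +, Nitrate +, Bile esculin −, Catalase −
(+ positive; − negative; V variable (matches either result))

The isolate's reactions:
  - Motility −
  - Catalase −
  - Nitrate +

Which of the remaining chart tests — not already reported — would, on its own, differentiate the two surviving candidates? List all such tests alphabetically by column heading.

Spores

Catalase −: excludes Cutibacterium acnes, Bacteroides fragilis — 9 left.
Motility −: excludes Clostridium difficile, Clostridium tetani, Clostridium septicum — 6 left.
Nitrate +: excludes Fusobacterium nucleatum, Fusobacterium necrophorum, Peptostreptococcus anaerobius, Prevotella melaninogenica — 2 left.
Two candidates remain: Actinomyces israelii and Clostridium perfringens.
  Spores: Actinomyces israelii −, Clostridium perfringens + — discriminates.
  Gram: + vs + — same for both, does not separate.
  Indole: − vs − — same for both, does not separate.
  Esculin: + vs + — same for both, does not separate.
  Bile esculin: − vs V — variable for at least one, does not separate.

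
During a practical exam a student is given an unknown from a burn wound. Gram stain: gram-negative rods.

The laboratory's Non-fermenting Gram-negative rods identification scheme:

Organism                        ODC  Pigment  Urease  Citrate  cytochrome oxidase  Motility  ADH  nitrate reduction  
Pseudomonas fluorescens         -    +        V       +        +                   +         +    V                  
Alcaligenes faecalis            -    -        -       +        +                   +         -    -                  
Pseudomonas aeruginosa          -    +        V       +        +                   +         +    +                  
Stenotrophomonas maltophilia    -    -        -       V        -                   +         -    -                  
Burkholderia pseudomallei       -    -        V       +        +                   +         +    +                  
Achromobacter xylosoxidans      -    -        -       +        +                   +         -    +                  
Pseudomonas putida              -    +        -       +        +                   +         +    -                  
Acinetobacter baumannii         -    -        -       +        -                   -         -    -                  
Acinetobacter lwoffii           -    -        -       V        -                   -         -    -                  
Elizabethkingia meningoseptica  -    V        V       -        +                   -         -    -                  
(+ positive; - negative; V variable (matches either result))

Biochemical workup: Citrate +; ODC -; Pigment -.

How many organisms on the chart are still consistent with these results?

Pigment -: excludes Pseudomonas fluorescens, Pseudomonas aeruginosa, Pseudomonas putida — 7 left.
ODC -: all 7 remaining candidates are consistent.
Citrate +: excludes Elizabethkingia meningoseptica — 6 left.
Still consistent: Achromobacter xylosoxidans, Acinetobacter baumannii, Acinetobacter lwoffii, Alcaligenes faecalis, Burkholderia pseudomallei, Stenotrophomonas maltophilia.

6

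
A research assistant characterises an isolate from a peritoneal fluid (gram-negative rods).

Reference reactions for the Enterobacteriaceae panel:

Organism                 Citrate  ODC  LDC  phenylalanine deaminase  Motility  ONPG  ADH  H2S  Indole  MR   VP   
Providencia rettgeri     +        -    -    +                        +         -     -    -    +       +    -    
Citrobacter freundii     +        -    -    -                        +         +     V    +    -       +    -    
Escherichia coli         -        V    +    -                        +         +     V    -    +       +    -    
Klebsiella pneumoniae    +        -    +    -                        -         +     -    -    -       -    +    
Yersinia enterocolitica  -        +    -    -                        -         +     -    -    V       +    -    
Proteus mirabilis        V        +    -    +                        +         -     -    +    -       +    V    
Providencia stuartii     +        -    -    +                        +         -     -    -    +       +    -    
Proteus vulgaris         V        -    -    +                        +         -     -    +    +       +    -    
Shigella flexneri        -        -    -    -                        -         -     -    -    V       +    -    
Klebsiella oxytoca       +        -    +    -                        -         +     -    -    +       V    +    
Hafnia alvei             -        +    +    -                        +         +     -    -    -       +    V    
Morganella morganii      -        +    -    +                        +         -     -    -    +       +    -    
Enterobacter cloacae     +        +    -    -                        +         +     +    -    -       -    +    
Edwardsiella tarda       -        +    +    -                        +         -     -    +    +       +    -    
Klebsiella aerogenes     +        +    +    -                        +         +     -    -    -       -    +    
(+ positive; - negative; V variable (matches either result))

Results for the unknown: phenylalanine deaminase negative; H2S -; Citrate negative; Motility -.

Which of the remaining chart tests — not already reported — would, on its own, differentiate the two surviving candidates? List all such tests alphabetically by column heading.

ODC, ONPG

Motility -: excludes 11 organisms — 4 left.
phenylalanine deaminase -: all 4 remaining candidates are consistent.
H2S -: all 4 remaining candidates are consistent.
Citrate -: excludes Klebsiella pneumoniae, Klebsiella oxytoca — 2 left.
Two candidates remain: Shigella flexneri and Yersinia enterocolitica.
  ODC: Shigella flexneri -, Yersinia enterocolitica + — discriminates.
  LDC: - vs - — same for both, does not separate.
  ONPG: Shigella flexneri -, Yersinia enterocolitica + — discriminates.
  ADH: - vs - — same for both, does not separate.
  Indole: V vs V — variable for at least one, does not separate.
  MR: + vs + — same for both, does not separate.
  VP: - vs - — same for both, does not separate.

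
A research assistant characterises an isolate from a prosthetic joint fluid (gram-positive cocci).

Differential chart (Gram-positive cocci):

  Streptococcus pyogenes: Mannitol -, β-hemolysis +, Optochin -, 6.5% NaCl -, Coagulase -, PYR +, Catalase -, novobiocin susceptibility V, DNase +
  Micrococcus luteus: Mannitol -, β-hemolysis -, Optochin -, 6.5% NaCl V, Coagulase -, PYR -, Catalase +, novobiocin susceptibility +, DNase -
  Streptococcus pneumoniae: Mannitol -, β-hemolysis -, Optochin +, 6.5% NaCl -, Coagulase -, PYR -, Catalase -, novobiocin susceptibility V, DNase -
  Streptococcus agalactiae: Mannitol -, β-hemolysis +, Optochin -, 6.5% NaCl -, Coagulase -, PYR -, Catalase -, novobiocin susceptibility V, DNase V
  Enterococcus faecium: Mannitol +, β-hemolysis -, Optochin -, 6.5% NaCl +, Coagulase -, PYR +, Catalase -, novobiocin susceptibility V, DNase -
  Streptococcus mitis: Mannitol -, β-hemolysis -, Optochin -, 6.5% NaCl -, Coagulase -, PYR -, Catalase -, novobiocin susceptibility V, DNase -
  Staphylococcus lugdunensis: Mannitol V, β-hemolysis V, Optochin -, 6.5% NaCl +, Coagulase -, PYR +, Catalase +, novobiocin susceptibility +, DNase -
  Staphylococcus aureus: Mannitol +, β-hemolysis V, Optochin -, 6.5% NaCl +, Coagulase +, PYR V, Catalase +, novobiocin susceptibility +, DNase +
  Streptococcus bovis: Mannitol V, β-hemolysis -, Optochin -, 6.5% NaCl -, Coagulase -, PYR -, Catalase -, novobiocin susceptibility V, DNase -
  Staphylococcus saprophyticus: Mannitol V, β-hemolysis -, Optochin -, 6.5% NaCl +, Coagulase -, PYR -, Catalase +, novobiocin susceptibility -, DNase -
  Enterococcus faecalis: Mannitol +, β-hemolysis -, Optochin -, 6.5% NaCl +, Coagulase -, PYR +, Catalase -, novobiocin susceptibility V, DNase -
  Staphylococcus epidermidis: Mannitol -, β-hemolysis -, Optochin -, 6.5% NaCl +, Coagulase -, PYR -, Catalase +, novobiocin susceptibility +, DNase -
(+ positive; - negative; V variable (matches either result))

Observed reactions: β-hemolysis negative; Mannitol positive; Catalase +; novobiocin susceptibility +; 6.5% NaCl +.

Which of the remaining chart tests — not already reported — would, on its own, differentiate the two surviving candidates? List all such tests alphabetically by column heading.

Coagulase, DNase

novobiocin susceptibility +: excludes Staphylococcus saprophyticus — 11 left.
Catalase +: excludes 7 organisms — 4 left.
6.5% NaCl +: all 4 remaining candidates are consistent.
β-hemolysis -: all 4 remaining candidates are consistent.
Mannitol +: excludes Micrococcus luteus, Staphylococcus epidermidis — 2 left.
Two candidates remain: Staphylococcus aureus and Staphylococcus lugdunensis.
  Optochin: - vs - — same for both, does not separate.
  Coagulase: Staphylococcus aureus +, Staphylococcus lugdunensis - — discriminates.
  PYR: V vs + — variable for at least one, does not separate.
  DNase: Staphylococcus aureus +, Staphylococcus lugdunensis - — discriminates.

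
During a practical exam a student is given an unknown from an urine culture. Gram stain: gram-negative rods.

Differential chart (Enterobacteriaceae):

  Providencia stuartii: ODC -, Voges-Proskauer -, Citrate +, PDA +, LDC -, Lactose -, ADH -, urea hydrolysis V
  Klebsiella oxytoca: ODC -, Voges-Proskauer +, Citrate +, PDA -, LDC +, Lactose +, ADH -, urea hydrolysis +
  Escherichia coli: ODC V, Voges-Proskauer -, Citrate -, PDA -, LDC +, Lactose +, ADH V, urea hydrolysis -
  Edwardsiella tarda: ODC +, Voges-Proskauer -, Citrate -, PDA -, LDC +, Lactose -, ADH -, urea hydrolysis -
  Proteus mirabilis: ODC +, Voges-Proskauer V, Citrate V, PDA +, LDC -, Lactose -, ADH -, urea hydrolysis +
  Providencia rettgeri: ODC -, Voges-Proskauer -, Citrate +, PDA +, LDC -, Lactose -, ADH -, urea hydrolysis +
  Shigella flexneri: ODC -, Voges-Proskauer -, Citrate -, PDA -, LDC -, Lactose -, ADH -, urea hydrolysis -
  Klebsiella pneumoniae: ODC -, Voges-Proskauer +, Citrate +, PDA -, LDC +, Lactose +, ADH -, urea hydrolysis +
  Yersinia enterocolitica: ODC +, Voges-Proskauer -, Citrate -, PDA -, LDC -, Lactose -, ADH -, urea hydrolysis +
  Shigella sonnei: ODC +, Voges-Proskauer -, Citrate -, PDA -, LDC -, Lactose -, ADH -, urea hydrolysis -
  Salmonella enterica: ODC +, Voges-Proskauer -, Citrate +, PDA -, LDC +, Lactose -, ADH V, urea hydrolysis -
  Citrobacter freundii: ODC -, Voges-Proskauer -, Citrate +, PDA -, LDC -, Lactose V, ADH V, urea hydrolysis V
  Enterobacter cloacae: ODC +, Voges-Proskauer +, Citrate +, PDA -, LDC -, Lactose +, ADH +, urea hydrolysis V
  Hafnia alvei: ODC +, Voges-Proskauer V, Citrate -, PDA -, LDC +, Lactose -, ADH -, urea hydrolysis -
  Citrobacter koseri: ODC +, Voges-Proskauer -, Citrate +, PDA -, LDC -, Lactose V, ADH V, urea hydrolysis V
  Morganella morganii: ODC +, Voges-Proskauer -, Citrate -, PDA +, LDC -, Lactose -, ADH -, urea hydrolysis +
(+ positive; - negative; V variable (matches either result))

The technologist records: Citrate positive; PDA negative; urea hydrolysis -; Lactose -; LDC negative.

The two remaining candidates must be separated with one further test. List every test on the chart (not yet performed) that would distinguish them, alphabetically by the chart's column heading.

Citrate +: excludes 7 organisms — 9 left.
urea hydrolysis -: excludes Klebsiella oxytoca, Proteus mirabilis, Providencia rettgeri, Klebsiella pneumoniae — 5 left.
Lactose -: excludes Enterobacter cloacae — 4 left.
PDA -: excludes Providencia stuartii — 3 left.
LDC -: excludes Salmonella enterica — 2 left.
Two candidates remain: Citrobacter freundii and Citrobacter koseri.
  ODC: Citrobacter freundii -, Citrobacter koseri + — discriminates.
  Voges-Proskauer: - vs - — same for both, does not separate.
  ADH: V vs V — variable for at least one, does not separate.

ODC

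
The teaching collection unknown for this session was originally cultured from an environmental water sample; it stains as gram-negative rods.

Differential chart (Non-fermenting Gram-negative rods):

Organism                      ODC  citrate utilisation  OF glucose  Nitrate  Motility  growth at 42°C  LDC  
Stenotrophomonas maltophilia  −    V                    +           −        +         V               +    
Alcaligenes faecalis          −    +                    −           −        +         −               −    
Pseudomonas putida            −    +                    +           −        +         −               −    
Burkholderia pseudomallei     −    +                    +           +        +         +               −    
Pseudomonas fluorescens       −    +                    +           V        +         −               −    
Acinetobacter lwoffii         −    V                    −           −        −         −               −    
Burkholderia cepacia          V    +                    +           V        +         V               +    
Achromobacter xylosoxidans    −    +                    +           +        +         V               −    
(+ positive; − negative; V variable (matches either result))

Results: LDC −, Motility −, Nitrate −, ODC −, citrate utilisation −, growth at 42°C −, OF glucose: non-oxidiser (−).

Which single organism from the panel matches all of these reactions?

citrate utilisation −: excludes 6 organisms — 2 left.
OF glucose −: excludes Stenotrophomonas maltophilia — 1 left.
Motility −: the one remaining candidate is consistent.
Nitrate −: the one remaining candidate is consistent.
growth at 42°C −: the one remaining candidate is consistent.
LDC −: the one remaining candidate is consistent.
ODC −: the one remaining candidate is consistent.

Acinetobacter lwoffii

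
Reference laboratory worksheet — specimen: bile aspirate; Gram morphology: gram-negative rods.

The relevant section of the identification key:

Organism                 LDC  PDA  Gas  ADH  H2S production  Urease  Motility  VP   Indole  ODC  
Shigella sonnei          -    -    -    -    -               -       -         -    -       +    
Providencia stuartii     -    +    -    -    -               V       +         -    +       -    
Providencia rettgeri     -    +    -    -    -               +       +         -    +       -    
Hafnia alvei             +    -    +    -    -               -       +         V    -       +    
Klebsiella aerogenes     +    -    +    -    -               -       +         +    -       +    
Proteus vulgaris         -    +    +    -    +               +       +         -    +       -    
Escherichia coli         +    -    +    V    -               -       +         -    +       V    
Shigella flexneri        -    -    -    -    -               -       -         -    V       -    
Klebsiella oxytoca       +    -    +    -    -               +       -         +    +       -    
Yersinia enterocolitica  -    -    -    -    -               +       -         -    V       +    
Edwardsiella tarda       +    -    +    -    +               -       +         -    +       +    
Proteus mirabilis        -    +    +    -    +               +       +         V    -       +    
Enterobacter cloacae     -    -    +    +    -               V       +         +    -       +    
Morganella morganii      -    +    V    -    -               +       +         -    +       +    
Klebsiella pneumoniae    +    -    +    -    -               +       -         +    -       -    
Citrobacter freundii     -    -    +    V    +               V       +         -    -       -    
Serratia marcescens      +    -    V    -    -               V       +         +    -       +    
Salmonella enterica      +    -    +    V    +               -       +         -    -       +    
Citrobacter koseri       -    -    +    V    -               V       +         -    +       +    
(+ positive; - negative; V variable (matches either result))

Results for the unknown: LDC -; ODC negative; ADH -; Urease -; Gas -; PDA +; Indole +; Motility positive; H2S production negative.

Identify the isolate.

Providencia stuartii

Indole +: excludes 9 organisms — 10 left.
LDC -: excludes Escherichia coli, Klebsiella oxytoca, Edwardsiella tarda — 7 left.
Gas -: excludes Proteus vulgaris, Citrobacter koseri — 5 left.
H2S production -: all 5 remaining candidates are consistent.
ADH -: all 5 remaining candidates are consistent.
PDA +: excludes Shigella flexneri, Yersinia enterocolitica — 3 left.
ODC -: excludes Morganella morganii — 2 left.
Motility +: all 2 remaining candidates are consistent.
Urease -: excludes Providencia rettgeri — 1 left.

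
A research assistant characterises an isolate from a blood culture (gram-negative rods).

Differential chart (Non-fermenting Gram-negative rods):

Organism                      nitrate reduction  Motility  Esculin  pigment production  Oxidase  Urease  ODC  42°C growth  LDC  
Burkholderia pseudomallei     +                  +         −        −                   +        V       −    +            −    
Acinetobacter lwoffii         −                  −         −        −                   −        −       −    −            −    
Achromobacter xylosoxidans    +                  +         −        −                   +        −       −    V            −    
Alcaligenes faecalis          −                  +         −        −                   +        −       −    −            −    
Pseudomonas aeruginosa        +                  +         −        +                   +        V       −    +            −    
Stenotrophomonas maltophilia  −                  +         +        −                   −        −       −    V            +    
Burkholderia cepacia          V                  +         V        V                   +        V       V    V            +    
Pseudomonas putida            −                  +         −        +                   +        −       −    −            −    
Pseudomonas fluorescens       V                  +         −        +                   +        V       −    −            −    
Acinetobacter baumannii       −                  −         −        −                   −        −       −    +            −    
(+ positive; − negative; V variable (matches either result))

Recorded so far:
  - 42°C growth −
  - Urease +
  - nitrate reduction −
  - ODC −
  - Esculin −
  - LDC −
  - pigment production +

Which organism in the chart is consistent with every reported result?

ODC −: all 10 remaining candidates are consistent.
pigment production +: excludes 6 organisms — 4 left.
Esculin −: all 4 remaining candidates are consistent.
nitrate reduction −: excludes Pseudomonas aeruginosa — 3 left.
LDC −: excludes Burkholderia cepacia — 2 left.
Urease +: excludes Pseudomonas putida — 1 left.
42°C growth −: the one remaining candidate is consistent.

Pseudomonas fluorescens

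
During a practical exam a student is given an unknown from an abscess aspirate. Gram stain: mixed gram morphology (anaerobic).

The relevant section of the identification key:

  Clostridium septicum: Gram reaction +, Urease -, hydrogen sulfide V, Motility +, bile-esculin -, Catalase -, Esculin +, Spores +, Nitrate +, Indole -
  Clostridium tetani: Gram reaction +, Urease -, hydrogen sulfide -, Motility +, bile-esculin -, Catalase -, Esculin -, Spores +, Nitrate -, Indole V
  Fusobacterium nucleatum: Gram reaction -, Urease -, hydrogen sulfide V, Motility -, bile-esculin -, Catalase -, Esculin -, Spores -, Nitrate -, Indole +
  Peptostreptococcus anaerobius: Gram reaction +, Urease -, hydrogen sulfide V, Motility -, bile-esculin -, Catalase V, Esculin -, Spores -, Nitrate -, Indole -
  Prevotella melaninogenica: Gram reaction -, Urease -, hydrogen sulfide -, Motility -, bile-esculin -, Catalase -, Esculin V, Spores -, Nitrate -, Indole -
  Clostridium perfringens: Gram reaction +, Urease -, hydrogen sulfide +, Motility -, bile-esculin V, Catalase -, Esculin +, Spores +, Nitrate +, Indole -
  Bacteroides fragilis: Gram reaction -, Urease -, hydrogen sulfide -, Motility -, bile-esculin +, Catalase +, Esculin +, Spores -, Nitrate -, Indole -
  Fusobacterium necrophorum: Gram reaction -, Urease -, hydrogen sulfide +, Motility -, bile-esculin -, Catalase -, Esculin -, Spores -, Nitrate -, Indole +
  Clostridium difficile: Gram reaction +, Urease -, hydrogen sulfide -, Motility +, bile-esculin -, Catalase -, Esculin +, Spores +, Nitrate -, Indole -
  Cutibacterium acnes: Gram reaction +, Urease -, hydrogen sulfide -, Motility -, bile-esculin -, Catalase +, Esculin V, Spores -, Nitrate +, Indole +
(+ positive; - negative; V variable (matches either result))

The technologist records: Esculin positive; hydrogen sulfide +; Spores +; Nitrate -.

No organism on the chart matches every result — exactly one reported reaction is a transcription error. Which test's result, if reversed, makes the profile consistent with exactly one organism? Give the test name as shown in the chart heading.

As reported, no row in the chart matches all 4 reactions.
Reversing hydrogen sulfide (to -) → unique match: Clostridium difficile.
Reversing Esculin → still no organism matches.
Reversing Spores → still no organism matches.
Reversing Nitrate → 2 organisms match (not unique).

hydrogen sulfide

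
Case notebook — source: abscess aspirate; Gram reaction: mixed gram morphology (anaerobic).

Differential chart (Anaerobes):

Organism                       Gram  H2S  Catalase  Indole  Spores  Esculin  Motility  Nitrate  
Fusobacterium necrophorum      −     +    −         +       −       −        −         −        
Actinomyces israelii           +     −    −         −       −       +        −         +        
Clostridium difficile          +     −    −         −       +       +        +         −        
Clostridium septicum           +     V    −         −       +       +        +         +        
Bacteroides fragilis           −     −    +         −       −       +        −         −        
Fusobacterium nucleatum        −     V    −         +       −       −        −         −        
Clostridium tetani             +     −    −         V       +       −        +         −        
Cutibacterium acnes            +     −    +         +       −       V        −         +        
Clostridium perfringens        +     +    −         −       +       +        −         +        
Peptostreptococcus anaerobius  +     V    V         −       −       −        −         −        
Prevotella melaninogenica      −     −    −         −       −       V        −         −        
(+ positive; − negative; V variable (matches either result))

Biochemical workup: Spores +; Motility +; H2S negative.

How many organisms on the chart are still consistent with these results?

Motility +: excludes 8 organisms — 3 left.
Spores +: all 3 remaining candidates are consistent.
H2S −: all 3 remaining candidates are consistent.
Still consistent: Clostridium difficile, Clostridium septicum, Clostridium tetani.

3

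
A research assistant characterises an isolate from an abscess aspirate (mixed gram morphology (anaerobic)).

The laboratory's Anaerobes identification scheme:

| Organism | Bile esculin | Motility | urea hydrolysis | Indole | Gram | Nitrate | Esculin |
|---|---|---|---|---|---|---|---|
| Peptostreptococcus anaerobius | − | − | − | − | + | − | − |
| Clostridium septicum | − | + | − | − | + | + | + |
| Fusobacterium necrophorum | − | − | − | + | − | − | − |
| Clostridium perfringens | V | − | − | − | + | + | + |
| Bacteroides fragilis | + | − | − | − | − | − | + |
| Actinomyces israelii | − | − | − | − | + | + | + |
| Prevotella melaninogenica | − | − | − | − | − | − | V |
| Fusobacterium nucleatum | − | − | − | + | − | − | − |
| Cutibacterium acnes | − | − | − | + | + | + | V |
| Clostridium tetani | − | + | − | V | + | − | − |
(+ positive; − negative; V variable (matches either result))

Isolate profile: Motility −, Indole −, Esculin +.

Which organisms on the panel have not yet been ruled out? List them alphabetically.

Esculin +: excludes Peptostreptococcus anaerobius, Fusobacterium necrophorum, Fusobacterium nucleatum, Clostridium tetani — 6 left.
Indole −: excludes Cutibacterium acnes — 5 left.
Motility −: excludes Clostridium septicum — 4 left.

Actinomyces israelii, Bacteroides fragilis, Clostridium perfringens, Prevotella melaninogenica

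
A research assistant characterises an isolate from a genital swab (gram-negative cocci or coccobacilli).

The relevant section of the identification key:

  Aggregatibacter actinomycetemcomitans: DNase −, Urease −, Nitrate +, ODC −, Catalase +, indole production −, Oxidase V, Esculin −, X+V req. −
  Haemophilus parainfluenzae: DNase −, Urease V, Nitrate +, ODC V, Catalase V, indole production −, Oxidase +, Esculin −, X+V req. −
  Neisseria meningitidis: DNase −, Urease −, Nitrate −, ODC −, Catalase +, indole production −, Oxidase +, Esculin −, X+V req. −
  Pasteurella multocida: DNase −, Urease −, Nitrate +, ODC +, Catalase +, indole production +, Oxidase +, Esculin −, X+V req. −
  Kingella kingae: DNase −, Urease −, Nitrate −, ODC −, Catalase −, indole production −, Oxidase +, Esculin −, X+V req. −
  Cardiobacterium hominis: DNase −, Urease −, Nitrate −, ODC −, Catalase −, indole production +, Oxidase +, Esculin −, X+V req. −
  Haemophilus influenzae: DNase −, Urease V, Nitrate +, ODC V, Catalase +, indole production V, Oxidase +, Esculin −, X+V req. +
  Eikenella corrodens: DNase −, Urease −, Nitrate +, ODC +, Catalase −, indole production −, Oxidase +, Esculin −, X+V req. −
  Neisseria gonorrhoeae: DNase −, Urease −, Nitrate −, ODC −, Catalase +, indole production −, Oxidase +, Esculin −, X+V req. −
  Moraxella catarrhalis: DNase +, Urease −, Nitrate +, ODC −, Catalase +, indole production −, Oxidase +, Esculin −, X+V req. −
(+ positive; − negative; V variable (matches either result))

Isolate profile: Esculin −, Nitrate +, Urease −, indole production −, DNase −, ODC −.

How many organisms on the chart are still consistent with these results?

DNase −: excludes Moraxella catarrhalis — 9 left.
Esculin −: all 9 remaining candidates are consistent.
ODC −: excludes Pasteurella multocida, Eikenella corrodens — 7 left.
Urease −: all 7 remaining candidates are consistent.
indole production −: excludes Cardiobacterium hominis — 6 left.
Nitrate +: excludes Neisseria meningitidis, Kingella kingae, Neisseria gonorrhoeae — 3 left.
Still consistent: Aggregatibacter actinomycetemcomitans, Haemophilus influenzae, Haemophilus parainfluenzae.

3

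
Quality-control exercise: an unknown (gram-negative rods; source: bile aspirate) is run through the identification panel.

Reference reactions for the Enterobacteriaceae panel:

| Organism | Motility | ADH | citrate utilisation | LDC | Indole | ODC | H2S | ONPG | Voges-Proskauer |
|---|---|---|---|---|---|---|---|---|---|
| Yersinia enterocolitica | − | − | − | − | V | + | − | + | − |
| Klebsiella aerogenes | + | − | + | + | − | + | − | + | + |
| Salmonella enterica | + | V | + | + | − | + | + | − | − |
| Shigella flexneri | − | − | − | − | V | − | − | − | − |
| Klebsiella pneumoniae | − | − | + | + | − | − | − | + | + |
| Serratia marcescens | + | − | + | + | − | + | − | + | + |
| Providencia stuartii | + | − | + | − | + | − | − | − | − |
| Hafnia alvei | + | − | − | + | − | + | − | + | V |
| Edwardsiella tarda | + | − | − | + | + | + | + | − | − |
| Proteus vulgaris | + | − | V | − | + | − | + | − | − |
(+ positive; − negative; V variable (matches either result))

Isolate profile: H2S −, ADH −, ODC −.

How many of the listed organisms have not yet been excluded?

3

ODC −: excludes 6 organisms — 4 left.
H2S −: excludes Proteus vulgaris — 3 left.
ADH −: all 3 remaining candidates are consistent.
Still consistent: Klebsiella pneumoniae, Providencia stuartii, Shigella flexneri.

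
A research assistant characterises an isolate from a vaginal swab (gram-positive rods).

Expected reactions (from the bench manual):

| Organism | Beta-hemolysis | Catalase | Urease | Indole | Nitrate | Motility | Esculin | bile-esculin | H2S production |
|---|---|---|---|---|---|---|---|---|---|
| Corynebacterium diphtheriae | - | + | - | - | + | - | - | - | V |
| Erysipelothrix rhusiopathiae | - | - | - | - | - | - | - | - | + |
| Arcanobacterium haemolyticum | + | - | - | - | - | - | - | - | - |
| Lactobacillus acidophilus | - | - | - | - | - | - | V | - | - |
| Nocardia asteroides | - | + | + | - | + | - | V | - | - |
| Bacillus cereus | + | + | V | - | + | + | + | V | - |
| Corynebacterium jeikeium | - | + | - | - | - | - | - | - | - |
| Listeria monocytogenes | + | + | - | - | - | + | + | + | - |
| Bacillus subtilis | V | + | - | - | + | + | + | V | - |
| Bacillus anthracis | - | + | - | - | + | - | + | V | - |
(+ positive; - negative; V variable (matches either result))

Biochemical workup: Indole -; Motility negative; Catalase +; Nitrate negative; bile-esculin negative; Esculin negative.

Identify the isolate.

Corynebacterium jeikeium

Nitrate -: excludes 5 organisms — 5 left.
Indole -: all 5 remaining candidates are consistent.
Motility -: excludes Listeria monocytogenes — 4 left.
bile-esculin -: all 4 remaining candidates are consistent.
Esculin -: all 4 remaining candidates are consistent.
Catalase +: excludes Erysipelothrix rhusiopathiae, Arcanobacterium haemolyticum, Lactobacillus acidophilus — 1 left.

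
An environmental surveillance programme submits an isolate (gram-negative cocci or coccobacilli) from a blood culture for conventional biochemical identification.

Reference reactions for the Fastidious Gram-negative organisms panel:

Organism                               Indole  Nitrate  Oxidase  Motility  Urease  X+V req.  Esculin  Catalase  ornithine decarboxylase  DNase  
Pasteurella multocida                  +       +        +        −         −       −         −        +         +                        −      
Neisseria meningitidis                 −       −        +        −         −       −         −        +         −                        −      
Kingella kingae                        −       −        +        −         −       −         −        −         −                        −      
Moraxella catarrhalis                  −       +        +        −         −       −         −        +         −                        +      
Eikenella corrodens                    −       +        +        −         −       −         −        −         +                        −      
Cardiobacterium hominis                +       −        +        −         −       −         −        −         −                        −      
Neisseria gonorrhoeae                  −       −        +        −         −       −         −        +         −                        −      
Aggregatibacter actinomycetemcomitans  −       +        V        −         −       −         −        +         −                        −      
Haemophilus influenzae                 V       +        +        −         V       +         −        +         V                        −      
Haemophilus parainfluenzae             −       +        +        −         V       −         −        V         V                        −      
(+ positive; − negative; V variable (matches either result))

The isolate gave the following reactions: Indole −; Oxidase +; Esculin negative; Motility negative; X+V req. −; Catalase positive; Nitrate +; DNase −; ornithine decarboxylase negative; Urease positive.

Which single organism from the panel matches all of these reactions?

Esculin −: all 10 remaining candidates are consistent.
Indole −: excludes Pasteurella multocida, Cardiobacterium hominis — 8 left.
Motility −: all 8 remaining candidates are consistent.
X+V req. −: excludes Haemophilus influenzae — 7 left.
Urease +: excludes 6 organisms — 1 left.
Nitrate +: the one remaining candidate is consistent.
Oxidase +: the one remaining candidate is consistent.
ornithine decarboxylase −: the one remaining candidate is consistent.
Catalase +: the one remaining candidate is consistent.
DNase −: the one remaining candidate is consistent.

Haemophilus parainfluenzae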